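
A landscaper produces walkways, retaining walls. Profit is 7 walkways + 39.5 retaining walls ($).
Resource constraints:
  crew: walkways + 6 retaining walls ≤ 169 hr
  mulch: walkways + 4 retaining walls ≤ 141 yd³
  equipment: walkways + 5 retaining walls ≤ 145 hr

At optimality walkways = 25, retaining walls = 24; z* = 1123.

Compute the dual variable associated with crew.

Binding: crew and equipment. Non-binding: mulch (20 unused).
By complementary slackness, y = 0 for the non-binding constraint.
The binding rows give the dual system: 1·y_crew + 1·y_equipment = 7 and 6·y_crew + 5·y_equipment = 39.5.
→ y_crew = 4.5 and y_equipment = 2.5.
Shadow price of crew = 4.5.

4.5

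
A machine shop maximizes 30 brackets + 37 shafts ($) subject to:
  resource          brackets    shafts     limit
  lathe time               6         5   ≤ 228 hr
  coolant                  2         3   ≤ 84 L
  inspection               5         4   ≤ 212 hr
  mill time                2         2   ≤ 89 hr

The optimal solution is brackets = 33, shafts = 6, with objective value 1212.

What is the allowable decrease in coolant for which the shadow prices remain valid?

Binding constraints: lathe time, coolant. The basis is B = [[6,5],[2,3]] with det 8.
Per unit decrease in coolant, x* moves by d = (0.625, -0.75).
The basis stays optimal until shafts reaches 0; allowable decrease = 8 L.

8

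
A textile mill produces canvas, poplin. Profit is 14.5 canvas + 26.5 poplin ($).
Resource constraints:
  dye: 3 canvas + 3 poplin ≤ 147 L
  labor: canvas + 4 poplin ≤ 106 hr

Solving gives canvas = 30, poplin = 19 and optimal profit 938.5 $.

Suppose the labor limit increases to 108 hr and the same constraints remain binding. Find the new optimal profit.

946.5

Both dye and labor are binding at x*.
The binding rows give the dual system: 3·y_dye + 1·y_labor = 14.5 and 3·y_dye + 4·y_labor = 26.5.
This yields shadow prices y_dye = 3.5, y_labor = 4.
Δz = y_labor·Δb = 4 × (2) = 8, so new z* = 938.5 + 8 = 946.5.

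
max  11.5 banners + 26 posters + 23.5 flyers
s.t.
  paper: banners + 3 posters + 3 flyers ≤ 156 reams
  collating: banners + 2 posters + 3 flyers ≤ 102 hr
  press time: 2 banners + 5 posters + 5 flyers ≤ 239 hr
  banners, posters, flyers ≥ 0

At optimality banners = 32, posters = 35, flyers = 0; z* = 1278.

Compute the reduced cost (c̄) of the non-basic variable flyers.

-8

At the optimum: paper uses 137 of 156 (slack = 19); collating uses 102 of 102 (binding); press time uses 239 of 239 (binding).
By complementary slackness, y = 0 for the non-binding constraint.
Dual feasibility on the basic columns requires 1·y_collating + 2·y_press time = 11.5, 2·y_collating + 5·y_press time = 26.
→ y_collating = 5.5 and y_press time = 3.
Reduced cost of flyers: c₃ − yᵀa₃ = 23.5 − (5.5·3 + 3·5) = 23.5 − 31.5 = -8.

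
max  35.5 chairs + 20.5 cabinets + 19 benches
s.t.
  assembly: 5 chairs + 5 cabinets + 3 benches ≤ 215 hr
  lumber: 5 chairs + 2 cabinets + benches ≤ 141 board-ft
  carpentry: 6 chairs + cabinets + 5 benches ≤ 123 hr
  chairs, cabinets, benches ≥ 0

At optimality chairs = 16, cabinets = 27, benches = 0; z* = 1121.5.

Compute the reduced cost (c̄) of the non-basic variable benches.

-6.5

Check each constraint at x*: assembly 215/215 (tight); lumber 134/141 (slack 7); carpentry 123/123 (tight).
By complementary slackness, y = 0 for the non-binding constraint.
The binding rows give the dual system: 5·y_assembly + 6·y_carpentry = 35.5 and 5·y_assembly + 1·y_carpentry = 20.5.
Solving: y_assembly = 3.5, y_carpentry = 3.
Reduced cost of benches: c₃ − yᵀa₃ = 19 − (3.5·3 + 3·5) = 19 − 25.5 = -6.5.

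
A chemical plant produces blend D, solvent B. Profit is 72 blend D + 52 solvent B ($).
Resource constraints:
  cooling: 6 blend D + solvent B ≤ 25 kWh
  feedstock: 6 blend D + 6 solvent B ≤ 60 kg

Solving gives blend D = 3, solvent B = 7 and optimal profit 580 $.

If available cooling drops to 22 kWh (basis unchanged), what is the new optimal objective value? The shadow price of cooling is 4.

568

Δb = -3, so new z* = 580 + (4)·(-3) = 580 − 12 = 568.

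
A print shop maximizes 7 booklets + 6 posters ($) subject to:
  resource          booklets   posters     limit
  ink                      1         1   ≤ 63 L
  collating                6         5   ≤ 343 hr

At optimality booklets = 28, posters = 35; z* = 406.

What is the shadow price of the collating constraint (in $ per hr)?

1

At the optimum: ink uses 63 of 63 (binding); collating uses 343 of 343 (binding).
From A_Bᵀ y = c: 1·y_ink + 6·y_collating = 7; 1·y_ink + 5·y_collating = 6.
This yields shadow prices y_ink = 1, y_collating = 1.
Shadow price of collating = 1.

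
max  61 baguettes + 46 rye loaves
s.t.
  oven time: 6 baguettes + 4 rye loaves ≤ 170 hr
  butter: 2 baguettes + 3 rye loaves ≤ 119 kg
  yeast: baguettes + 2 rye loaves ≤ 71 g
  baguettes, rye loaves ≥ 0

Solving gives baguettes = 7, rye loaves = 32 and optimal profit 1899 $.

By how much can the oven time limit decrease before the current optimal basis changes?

28

Binding constraints: oven time, yeast. The basis is B = [[6,4],[1,2]] with det 8.
Per unit decrease in oven time, x* moves by d = (-0.25, 0.125).
The basis stays optimal until baguettes reaches 0; allowable decrease = 28 hr.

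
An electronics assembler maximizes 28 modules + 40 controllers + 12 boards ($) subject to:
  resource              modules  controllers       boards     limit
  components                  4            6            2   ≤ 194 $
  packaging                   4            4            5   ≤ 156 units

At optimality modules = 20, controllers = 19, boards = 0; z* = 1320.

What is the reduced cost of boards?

At the optimum: components uses 194 of 194 (binding); packaging uses 156 of 156 (binding).
From A_Bᵀ y = c: 4·y_components + 4·y_packaging = 28; 6·y_components + 4·y_packaging = 40.
→ y_components = 6 and y_packaging = 1.
Reduced cost of boards: c₃ − yᵀa₃ = 12 − (6·2 + 1·5) = 12 − 17 = -5.

-5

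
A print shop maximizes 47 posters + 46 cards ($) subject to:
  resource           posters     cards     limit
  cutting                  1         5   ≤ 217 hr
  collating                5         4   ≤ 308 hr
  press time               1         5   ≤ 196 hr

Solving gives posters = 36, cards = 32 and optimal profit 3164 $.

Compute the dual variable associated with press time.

Check each constraint at x*: cutting 196/217 (slack 21); collating 308/308 (tight); press time 196/196 (tight).
By complementary slackness, y = 0 for the non-binding constraint.
The binding rows give the dual system: 5·y_collating + 1·y_press time = 47 and 4·y_collating + 5·y_press time = 46.
→ y_collating = 9 and y_press time = 2.
Shadow price of press time = 2.

2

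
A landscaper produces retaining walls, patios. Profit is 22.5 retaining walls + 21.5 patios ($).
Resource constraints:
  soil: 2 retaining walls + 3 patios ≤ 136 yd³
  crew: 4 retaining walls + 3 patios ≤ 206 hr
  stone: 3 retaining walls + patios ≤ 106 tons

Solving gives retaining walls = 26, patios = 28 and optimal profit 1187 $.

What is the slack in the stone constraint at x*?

stone used = 3·26 + 1·28 = 106; slack = 106 − 106 = 0.

0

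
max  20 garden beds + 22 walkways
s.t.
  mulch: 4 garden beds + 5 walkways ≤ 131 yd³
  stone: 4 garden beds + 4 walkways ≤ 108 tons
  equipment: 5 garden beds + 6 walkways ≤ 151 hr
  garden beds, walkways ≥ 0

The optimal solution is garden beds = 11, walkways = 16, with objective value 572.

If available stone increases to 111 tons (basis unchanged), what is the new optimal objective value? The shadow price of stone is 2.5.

579.5

Δb = 3, so new z* = 572 + (2.5)·(3) = 572 + 7.5 = 579.5.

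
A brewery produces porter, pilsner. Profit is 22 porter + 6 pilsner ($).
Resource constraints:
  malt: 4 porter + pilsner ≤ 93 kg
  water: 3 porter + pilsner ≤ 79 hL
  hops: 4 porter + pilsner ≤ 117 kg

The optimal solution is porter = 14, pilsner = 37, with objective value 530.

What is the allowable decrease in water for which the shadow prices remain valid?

Binding constraints: malt, water. The basis is B = [[4,1],[3,1]] with det 1.
Per unit decrease in water, x* moves by d = (1, -4).
The basis stays optimal until pilsner reaches 0; allowable decrease = 9.25 hL.

9.25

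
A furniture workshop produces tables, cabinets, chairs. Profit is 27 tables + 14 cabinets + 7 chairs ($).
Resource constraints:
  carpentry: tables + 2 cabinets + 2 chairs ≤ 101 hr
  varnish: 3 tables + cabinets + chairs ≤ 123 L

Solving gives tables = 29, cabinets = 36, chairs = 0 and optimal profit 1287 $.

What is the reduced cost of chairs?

-7

Check each constraint at x*: carpentry 101/101 (tight); varnish 123/123 (tight).
The binding rows give the dual system: 1·y_carpentry + 3·y_varnish = 27 and 2·y_carpentry + 1·y_varnish = 14.
→ y_carpentry = 3 and y_varnish = 8.
Reduced cost of chairs: c₃ − yᵀa₃ = 7 − (3·2 + 8·1) = 7 − 14 = -7.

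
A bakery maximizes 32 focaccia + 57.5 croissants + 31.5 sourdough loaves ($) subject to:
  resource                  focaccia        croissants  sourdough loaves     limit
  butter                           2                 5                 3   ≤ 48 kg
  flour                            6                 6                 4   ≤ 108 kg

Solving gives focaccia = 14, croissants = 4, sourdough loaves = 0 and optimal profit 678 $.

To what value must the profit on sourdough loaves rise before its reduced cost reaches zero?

35.5

At the optimum: butter uses 48 of 48 (binding); flour uses 108 of 108 (binding).
Dual feasibility on the basic columns requires 2·y_butter + 6·y_flour = 32, 5·y_butter + 6·y_flour = 57.5.
→ y_butter = 8.5 and y_flour = 2.5.
sourdough loaves enters the basis when its profit ≥ yᵀa₃ = 8.5·3 + 2.5·4 = 35.5.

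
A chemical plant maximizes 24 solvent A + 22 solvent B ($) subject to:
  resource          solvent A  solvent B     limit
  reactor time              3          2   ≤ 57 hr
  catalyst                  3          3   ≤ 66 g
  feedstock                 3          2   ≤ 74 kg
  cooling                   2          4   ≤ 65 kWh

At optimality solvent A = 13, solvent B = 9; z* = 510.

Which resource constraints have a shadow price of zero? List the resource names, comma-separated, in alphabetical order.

cooling, feedstock

reactor time: 57/57 (binding)
catalyst: 66/66 (binding)
feedstock: 57/74 (slack 17)
cooling: 62/65 (slack 3)
By complementary slackness, a constraint with positive slack has shadow price 0 → cooling, feedstock.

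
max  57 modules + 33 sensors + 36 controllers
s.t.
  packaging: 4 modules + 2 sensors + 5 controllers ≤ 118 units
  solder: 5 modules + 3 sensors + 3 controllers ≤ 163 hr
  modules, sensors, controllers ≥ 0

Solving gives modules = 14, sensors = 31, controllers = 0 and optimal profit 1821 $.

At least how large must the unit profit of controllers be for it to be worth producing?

Both packaging and solder are binding at x*.
From A_Bᵀ y = c: 4·y_packaging + 5·y_solder = 57; 2·y_packaging + 3·y_solder = 33.
Solving: y_packaging = 3, y_solder = 9.
controllers enters the basis when its profit ≥ yᵀa₃ = 3·5 + 9·3 = 42.

42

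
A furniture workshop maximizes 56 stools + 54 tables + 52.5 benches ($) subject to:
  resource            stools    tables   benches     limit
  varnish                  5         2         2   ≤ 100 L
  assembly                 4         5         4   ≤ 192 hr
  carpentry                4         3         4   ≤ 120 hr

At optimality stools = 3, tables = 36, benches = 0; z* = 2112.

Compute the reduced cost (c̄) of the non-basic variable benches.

Binding: assembly and carpentry. Non-binding: varnish (13 unused).
Since varnish is not tight, its dual is 0.
The binding rows give the dual system: 4·y_assembly + 4·y_carpentry = 56 and 5·y_assembly + 3·y_carpentry = 54.
Solving: y_assembly = 6, y_carpentry = 8.
Reduced cost of benches: c₃ − yᵀa₃ = 52.5 − (6·4 + 8·4) = 52.5 − 56 = -3.5.

-3.5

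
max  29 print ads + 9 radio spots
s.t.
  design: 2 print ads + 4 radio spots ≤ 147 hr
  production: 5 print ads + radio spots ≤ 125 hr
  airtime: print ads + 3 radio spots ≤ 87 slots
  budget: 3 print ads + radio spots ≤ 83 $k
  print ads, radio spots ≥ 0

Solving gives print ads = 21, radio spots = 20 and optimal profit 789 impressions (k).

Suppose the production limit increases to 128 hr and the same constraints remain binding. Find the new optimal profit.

Binding: production and budget. Non-binding: design (25 unused), airtime (6 unused).
By complementary slackness, y = 0 for the non-binding constraints.
From A_Bᵀ y = c: 5·y_production + 3·y_budget = 29; 1·y_production + 1·y_budget = 9.
Solving: y_production = 1, y_budget = 8.
Δz = y_production·Δb = 1 × (3) = 3, so new z* = 789 + 3 = 792.

792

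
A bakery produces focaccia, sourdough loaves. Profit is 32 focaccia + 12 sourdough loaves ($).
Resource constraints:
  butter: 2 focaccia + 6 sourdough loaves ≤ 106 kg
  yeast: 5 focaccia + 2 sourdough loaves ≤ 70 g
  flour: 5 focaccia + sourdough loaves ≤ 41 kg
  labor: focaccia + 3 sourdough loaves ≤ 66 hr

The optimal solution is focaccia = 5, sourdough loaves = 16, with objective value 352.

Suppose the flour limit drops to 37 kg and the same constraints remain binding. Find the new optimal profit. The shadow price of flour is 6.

Δb = -4, so new z* = 352 + (6)·(-4) = 352 − 24 = 328.

328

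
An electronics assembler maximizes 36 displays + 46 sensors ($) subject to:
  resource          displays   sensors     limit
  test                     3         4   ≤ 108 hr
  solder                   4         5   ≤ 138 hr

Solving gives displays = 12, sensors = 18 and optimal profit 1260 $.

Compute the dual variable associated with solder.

Check each constraint at x*: test 108/108 (tight); solder 138/138 (tight).
Dual feasibility on the basic columns requires 3·y_test + 4·y_solder = 36, 4·y_test + 5·y_solder = 46.
→ y_test = 4 and y_solder = 6.
Shadow price of solder = 6.

6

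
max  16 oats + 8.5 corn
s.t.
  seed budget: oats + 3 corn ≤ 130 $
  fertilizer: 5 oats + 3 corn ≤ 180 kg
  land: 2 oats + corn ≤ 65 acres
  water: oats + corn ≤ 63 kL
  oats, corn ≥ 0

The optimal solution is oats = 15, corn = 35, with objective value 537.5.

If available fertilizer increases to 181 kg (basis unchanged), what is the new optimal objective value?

538.5

Binding: fertilizer and land. Non-binding: seed budget (10 unused), water (13 unused).
By complementary slackness, y = 0 for the non-binding constraints.
Dual feasibility on the basic columns requires 5·y_fertilizer + 2·y_land = 16, 3·y_fertilizer + 1·y_land = 8.5.
Solving: y_fertilizer = 1, y_land = 5.5.
Δz = y_fertilizer·Δb = 1 × (1) = 1, so new z* = 537.5 + 1 = 538.5.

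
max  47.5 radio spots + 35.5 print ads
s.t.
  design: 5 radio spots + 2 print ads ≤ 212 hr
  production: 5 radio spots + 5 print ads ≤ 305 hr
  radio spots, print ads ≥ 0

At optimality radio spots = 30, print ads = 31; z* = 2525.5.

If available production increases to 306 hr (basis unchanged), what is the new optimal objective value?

At the optimum: design uses 212 of 212 (binding); production uses 305 of 305 (binding).
From A_Bᵀ y = c: 5·y_design + 5·y_production = 47.5; 2·y_design + 5·y_production = 35.5.
Solving: y_design = 4, y_production = 5.5.
Δz = y_production·Δb = 5.5 × (1) = 5.5, so new z* = 2525.5 + 5.5 = 2531.

2531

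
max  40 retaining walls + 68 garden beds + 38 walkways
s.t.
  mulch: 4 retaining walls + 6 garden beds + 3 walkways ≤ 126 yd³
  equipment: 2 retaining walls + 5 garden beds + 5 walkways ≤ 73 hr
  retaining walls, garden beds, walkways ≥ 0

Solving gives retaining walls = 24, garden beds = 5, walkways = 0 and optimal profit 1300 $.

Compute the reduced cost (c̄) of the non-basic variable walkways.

At the optimum: mulch uses 126 of 126 (binding); equipment uses 73 of 73 (binding).
From A_Bᵀ y = c: 4·y_mulch + 2·y_equipment = 40; 6·y_mulch + 5·y_equipment = 68.
Solving: y_mulch = 8, y_equipment = 4.
Reduced cost of walkways: c₃ − yᵀa₃ = 38 − (8·3 + 4·5) = 38 − 44 = -6.

-6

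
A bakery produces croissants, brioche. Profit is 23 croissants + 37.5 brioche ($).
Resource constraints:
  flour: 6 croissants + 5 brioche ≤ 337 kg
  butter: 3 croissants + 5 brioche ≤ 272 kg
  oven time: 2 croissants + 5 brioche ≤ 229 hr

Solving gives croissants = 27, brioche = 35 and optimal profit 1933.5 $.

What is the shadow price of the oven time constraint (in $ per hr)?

5.5

Check each constraint at x*: flour 337/337 (tight); butter 256/272 (slack 16); oven time 229/229 (tight).
Slack constraints have shadow price 0 (complementary slackness).
From A_Bᵀ y = c: 6·y_flour + 2·y_oven time = 23; 5·y_flour + 5·y_oven time = 37.5.
This yields shadow prices y_flour = 2, y_oven time = 5.5.
Shadow price of oven time = 5.5.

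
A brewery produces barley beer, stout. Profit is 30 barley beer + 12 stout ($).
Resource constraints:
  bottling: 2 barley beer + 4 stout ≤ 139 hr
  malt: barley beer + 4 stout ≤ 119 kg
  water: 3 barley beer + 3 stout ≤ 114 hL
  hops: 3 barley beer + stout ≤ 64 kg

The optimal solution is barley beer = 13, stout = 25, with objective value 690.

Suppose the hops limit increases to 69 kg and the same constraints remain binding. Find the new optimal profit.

At the optimum: bottling uses 126 of 139 (slack = 13); malt uses 113 of 119 (slack = 6); water uses 114 of 114 (binding); hops uses 64 of 64 (binding).
Since bottling, malt are not tight, their duals are 0.
The binding rows give the dual system: 3·y_water + 3·y_hops = 30 and 3·y_water + 1·y_hops = 12.
→ y_water = 1 and y_hops = 9.
Δz = y_hops·Δb = 9 × (5) = 45, so new z* = 690 + 45 = 735.

735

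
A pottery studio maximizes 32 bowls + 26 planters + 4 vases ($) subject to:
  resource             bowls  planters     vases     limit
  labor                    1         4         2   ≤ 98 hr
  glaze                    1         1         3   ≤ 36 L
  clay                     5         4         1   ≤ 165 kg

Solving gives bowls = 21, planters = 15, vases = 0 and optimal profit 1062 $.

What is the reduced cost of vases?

-8

Binding: glaze and clay. Non-binding: labor (17 unused).
Slack constraints have shadow price 0 (complementary slackness).
From A_Bᵀ y = c: 1·y_glaze + 5·y_clay = 32; 1·y_glaze + 4·y_clay = 26.
This yields shadow prices y_glaze = 2, y_clay = 6.
Reduced cost of vases: c₃ − yᵀa₃ = 4 − (2·3 + 6·1) = 4 − 12 = -8.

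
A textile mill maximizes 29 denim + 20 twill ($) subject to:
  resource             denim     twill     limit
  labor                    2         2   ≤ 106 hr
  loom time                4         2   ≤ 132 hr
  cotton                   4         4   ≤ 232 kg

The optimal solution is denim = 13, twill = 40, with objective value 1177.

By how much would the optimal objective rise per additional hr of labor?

5.5

Check each constraint at x*: labor 106/106 (tight); loom time 132/132 (tight); cotton 212/232 (slack 20).
Since cotton is not tight, its dual is 0.
From A_Bᵀ y = c: 2·y_labor + 4·y_loom time = 29; 2·y_labor + 2·y_loom time = 20.
→ y_labor = 5.5 and y_loom time = 4.5.
Shadow price of labor = 5.5.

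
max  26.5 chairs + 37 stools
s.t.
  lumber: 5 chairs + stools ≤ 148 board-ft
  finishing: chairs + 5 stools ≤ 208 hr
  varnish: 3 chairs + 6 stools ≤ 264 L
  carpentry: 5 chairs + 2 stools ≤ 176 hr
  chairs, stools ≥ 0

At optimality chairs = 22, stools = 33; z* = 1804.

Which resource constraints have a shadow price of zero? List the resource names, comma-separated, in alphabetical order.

finishing, lumber

lumber: 143/148 (slack 5)
finishing: 187/208 (slack 21)
varnish: 264/264 (binding)
carpentry: 176/176 (binding)
By complementary slackness, a constraint with positive slack has shadow price 0 → finishing, lumber.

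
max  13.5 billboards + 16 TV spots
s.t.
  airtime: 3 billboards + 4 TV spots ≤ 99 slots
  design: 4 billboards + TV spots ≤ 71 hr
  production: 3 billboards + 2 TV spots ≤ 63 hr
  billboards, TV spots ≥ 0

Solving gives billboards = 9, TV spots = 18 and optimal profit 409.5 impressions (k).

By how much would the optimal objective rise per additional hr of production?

1

Binding: airtime and production. Non-binding: design (17 unused).
By complementary slackness, y = 0 for the non-binding constraint.
From A_Bᵀ y = c: 3·y_airtime + 3·y_production = 13.5; 4·y_airtime + 2·y_production = 16.
Solving: y_airtime = 3.5, y_production = 1.
Shadow price of production = 1.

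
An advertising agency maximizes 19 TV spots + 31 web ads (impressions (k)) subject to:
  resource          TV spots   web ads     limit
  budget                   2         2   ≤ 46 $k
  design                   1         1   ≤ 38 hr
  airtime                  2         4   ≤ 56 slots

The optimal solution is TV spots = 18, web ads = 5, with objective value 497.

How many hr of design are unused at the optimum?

15

design used = 1·18 + 1·5 = 23; slack = 38 − 23 = 15.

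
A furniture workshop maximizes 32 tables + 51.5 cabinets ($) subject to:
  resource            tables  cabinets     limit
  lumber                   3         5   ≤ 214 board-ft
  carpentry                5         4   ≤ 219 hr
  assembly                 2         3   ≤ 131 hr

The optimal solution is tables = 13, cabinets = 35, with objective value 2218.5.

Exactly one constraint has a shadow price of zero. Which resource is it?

lumber: 214/214 (binding)
carpentry: 205/219 (slack 14)
assembly: 131/131 (binding)
By complementary slackness, a constraint with positive slack has shadow price 0 → carpentry.

carpentry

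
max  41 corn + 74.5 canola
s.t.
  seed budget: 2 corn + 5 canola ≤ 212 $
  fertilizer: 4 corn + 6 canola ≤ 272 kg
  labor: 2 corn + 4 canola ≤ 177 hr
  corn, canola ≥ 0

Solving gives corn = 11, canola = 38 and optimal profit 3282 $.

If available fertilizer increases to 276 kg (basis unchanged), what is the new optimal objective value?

Binding: seed budget and fertilizer. Non-binding: labor (3 unused).
Since labor is not tight, its dual is 0.
The binding rows give the dual system: 2·y_seed budget + 4·y_fertilizer = 41 and 5·y_seed budget + 6·y_fertilizer = 74.5.
Solving: y_seed budget = 6.5, y_fertilizer = 7.
Δz = y_fertilizer·Δb = 7 × (4) = 28, so new z* = 3282 + 28 = 3310.

3310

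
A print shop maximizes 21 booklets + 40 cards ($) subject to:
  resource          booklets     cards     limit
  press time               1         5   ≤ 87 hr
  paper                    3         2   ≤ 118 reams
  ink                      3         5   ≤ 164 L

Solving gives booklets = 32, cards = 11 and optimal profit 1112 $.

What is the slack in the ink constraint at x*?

13

ink used = 3·32 + 5·11 = 151; slack = 164 − 151 = 13.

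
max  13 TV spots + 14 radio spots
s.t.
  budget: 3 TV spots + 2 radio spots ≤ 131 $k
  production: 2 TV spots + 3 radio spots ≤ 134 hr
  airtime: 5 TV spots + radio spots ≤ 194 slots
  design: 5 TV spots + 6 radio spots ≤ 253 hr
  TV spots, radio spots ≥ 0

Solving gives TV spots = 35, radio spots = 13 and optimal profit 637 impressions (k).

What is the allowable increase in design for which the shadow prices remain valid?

Binding constraints: budget, design. The basis is B = [[3,2],[5,6]] with det 8.
Per unit increase in design, x* moves by d = (-0.25, 0.375).
The basis stays optimal until production becomes binding; allowable increase = 40 hr.

40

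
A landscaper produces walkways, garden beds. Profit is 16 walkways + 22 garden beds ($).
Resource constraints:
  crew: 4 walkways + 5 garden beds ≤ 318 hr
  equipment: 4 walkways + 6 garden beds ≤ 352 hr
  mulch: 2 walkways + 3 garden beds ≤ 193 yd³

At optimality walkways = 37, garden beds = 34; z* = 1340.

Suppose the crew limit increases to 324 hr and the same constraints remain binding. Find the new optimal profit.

At the optimum: crew uses 318 of 318 (binding); equipment uses 352 of 352 (binding); mulch uses 176 of 193 (slack = 17).
By complementary slackness, y = 0 for the non-binding constraint.
From A_Bᵀ y = c: 4·y_crew + 4·y_equipment = 16; 5·y_crew + 6·y_equipment = 22.
This yields shadow prices y_crew = 2, y_equipment = 2.
Δz = y_crew·Δb = 2 × (6) = 12, so new z* = 1340 + 12 = 1352.

1352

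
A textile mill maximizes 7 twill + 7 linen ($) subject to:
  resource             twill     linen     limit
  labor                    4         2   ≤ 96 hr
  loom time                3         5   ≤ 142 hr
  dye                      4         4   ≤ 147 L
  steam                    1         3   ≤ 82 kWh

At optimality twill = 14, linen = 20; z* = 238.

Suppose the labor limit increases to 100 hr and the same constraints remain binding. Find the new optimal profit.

Binding: labor and loom time. Non-binding: dye (11 unused), steam (8 unused).
Slack constraints have shadow price 0 (complementary slackness).
Dual feasibility on the basic columns requires 4·y_labor + 3·y_loom time = 7, 2·y_labor + 5·y_loom time = 7.
→ y_labor = 1 and y_loom time = 1.
Δz = y_labor·Δb = 1 × (4) = 4, so new z* = 238 + 4 = 242.

242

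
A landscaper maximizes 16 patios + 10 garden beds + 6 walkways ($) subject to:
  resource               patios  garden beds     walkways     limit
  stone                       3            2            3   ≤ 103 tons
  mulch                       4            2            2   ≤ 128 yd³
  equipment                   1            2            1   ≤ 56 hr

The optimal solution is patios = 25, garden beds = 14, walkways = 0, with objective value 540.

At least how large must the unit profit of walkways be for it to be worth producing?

Binding: stone and mulch. Non-binding: equipment (3 unused).
Since equipment is not tight, its dual is 0.
From A_Bᵀ y = c: 3·y_stone + 4·y_mulch = 16; 2·y_stone + 2·y_mulch = 10.
This yields shadow prices y_stone = 4, y_mulch = 1.
walkways enters the basis when its profit ≥ yᵀa₃ = 4·3 + 1·2 = 14.

14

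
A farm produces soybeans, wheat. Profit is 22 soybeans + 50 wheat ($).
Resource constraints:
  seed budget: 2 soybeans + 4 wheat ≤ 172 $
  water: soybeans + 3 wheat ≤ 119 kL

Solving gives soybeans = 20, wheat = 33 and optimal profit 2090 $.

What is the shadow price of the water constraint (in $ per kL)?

Check each constraint at x*: seed budget 172/172 (tight); water 119/119 (tight).
From A_Bᵀ y = c: 2·y_seed budget + 1·y_water = 22; 4·y_seed budget + 3·y_water = 50.
This yields shadow prices y_seed budget = 8, y_water = 6.
Shadow price of water = 6.

6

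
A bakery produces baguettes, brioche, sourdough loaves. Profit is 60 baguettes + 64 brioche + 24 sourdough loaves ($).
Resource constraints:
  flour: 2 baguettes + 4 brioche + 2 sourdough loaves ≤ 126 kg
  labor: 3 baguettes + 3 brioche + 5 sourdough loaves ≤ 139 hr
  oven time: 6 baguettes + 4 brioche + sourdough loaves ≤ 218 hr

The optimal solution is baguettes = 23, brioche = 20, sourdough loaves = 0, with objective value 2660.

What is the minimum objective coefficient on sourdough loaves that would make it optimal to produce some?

At the optimum: flour uses 126 of 126 (binding); labor uses 129 of 139 (slack = 10); oven time uses 218 of 218 (binding).
By complementary slackness, y = 0 for the non-binding constraint.
Dual feasibility on the basic columns requires 2·y_flour + 6·y_oven time = 60, 4·y_flour + 4·y_oven time = 64.
Solving: y_flour = 9, y_oven time = 7.
sourdough loaves enters the basis when its profit ≥ yᵀa₃ = 9·2 + 7·1 = 25.

25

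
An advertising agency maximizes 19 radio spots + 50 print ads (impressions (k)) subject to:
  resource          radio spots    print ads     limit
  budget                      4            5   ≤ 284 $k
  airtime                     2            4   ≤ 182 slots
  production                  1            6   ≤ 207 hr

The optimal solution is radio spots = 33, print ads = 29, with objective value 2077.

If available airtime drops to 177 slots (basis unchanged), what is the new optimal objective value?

Check each constraint at x*: budget 277/284 (slack 7); airtime 182/182 (tight); production 207/207 (tight).
By complementary slackness, y = 0 for the non-binding constraint.
Dual feasibility on the basic columns requires 2·y_airtime + 1·y_production = 19, 4·y_airtime + 6·y_production = 50.
Solving: y_airtime = 8, y_production = 3.
Δz = y_airtime·Δb = 8 × (-5) = -40, so new z* = 2077 − 40 = 2037.

2037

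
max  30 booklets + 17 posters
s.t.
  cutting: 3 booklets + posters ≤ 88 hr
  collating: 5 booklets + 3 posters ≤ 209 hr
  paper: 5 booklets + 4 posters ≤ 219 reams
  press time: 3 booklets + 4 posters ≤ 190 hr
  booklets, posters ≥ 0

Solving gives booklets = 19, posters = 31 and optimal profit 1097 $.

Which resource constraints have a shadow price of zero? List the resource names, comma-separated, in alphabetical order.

cutting: 88/88 (binding)
collating: 188/209 (slack 21)
paper: 219/219 (binding)
press time: 181/190 (slack 9)
By complementary slackness, a constraint with positive slack has shadow price 0 → collating, press time.

collating, press time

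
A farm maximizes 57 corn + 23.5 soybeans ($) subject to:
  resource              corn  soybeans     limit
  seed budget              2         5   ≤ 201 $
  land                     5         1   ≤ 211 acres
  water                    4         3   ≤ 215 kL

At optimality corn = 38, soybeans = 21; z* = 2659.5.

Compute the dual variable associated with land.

Check each constraint at x*: seed budget 181/201 (slack 20); land 211/211 (tight); water 215/215 (tight).
Slack constraints have shadow price 0 (complementary slackness).
The binding rows give the dual system: 5·y_land + 4·y_water = 57 and 1·y_land + 3·y_water = 23.5.
→ y_land = 7 and y_water = 5.5.
Shadow price of land = 7.

7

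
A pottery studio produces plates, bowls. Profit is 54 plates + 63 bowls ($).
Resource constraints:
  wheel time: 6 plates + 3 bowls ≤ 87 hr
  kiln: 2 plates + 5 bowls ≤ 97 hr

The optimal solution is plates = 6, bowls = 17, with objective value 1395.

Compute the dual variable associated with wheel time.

6

Check each constraint at x*: wheel time 87/87 (tight); kiln 97/97 (tight).
From A_Bᵀ y = c: 6·y_wheel time + 2·y_kiln = 54; 3·y_wheel time + 5·y_kiln = 63.
Solving: y_wheel time = 6, y_kiln = 9.
Shadow price of wheel time = 6.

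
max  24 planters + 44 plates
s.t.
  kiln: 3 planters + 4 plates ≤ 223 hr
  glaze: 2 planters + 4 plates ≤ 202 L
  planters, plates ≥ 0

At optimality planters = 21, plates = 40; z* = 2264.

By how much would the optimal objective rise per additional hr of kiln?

2

Both kiln and glaze are binding at x*.
Dual feasibility on the basic columns requires 3·y_kiln + 2·y_glaze = 24, 4·y_kiln + 4·y_glaze = 44.
→ y_kiln = 2 and y_glaze = 9.
Shadow price of kiln = 2.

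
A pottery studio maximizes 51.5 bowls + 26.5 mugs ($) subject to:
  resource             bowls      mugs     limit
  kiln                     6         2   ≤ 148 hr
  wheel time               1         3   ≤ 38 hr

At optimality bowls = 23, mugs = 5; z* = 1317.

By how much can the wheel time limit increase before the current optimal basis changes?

Binding constraints: kiln, wheel time. The basis is B = [[6,2],[1,3]] with det 16.
Per unit increase in wheel time, x* moves by d = (-0.125, 0.375).
The basis stays optimal until bowls reaches 0; allowable increase = 184 hr.

184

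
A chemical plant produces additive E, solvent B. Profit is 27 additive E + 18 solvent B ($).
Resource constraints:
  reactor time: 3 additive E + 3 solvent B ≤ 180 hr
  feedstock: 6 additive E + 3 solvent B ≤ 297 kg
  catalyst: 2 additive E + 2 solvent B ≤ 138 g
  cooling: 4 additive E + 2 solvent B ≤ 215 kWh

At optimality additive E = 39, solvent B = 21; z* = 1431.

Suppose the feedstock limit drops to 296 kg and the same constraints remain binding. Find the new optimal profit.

At the optimum: reactor time uses 180 of 180 (binding); feedstock uses 297 of 297 (binding); catalyst uses 120 of 138 (slack = 18); cooling uses 198 of 215 (slack = 17).
Slack constraints have shadow price 0 (complementary slackness).
Dual feasibility on the basic columns requires 3·y_reactor time + 6·y_feedstock = 27, 3·y_reactor time + 3·y_feedstock = 18.
→ y_reactor time = 3 and y_feedstock = 3.
Δz = y_feedstock·Δb = 3 × (-1) = -3, so new z* = 1431 − 3 = 1428.

1428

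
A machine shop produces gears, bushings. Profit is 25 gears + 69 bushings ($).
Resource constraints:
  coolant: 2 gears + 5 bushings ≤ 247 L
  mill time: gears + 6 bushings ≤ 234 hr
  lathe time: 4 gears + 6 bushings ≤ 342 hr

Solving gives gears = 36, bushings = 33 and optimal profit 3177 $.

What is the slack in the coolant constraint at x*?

10

coolant used = 2·36 + 5·33 = 237; slack = 247 − 237 = 10.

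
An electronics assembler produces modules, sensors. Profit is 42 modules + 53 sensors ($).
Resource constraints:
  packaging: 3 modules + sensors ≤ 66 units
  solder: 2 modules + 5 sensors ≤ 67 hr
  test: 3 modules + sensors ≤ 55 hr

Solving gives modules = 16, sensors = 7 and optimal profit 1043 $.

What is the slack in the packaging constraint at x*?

packaging used = 3·16 + 1·7 = 55; slack = 66 − 55 = 11.

11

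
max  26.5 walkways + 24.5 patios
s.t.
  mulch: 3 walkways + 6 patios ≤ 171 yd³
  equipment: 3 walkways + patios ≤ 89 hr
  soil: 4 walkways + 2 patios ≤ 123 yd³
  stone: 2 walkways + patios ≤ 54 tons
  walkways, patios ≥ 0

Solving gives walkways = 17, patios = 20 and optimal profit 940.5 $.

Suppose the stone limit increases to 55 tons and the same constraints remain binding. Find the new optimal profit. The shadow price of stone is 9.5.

950

Δb = 1, so new z* = 940.5 + (9.5)·(1) = 940.5 + 9.5 = 950.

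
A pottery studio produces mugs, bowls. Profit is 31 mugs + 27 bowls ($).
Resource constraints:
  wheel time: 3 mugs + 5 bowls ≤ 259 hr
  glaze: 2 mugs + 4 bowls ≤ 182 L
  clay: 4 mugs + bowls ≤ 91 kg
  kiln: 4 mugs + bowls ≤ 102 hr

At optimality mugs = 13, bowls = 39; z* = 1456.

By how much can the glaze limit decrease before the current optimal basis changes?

136.5

Binding constraints: glaze, clay. The basis is B = [[2,4],[4,1]] with det -14.
Per unit decrease in glaze, x* moves by d = (0.0714, -0.2857).
The basis stays optimal until bowls reaches 0; allowable decrease = 136.5 L.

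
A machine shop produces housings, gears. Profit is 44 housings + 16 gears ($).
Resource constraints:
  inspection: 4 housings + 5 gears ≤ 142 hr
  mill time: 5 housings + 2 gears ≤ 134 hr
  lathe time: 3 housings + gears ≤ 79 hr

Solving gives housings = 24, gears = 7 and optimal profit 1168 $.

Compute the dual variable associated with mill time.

At the optimum: inspection uses 131 of 142 (slack = 11); mill time uses 134 of 134 (binding); lathe time uses 79 of 79 (binding).
Slack constraints have shadow price 0 (complementary slackness).
Dual feasibility on the basic columns requires 5·y_mill time + 3·y_lathe time = 44, 2·y_mill time + 1·y_lathe time = 16.
→ y_mill time = 4 and y_lathe time = 8.
Shadow price of mill time = 4.

4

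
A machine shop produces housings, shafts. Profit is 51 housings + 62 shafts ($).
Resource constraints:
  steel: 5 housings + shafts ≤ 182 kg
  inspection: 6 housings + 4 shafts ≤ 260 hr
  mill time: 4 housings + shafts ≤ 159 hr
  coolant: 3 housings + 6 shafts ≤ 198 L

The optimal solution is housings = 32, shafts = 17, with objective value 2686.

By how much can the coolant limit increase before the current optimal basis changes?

192

Binding constraints: inspection, coolant. The basis is B = [[6,4],[3,6]] with det 24.
Per unit increase in coolant, x* moves by d = (-0.1667, 0.25).
The basis stays optimal until housings reaches 0; allowable increase = 192 L.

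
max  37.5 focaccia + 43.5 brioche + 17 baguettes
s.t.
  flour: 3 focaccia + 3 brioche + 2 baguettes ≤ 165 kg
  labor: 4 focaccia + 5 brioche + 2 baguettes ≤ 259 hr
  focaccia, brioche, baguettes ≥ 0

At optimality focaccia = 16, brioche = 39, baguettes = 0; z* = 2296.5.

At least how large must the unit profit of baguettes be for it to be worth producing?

21

Both flour and labor are binding at x*.
The binding rows give the dual system: 3·y_flour + 4·y_labor = 37.5 and 3·y_flour + 5·y_labor = 43.5.
This yields shadow prices y_flour = 4.5, y_labor = 6.
baguettes enters the basis when its profit ≥ yᵀa₃ = 4.5·2 + 6·2 = 21.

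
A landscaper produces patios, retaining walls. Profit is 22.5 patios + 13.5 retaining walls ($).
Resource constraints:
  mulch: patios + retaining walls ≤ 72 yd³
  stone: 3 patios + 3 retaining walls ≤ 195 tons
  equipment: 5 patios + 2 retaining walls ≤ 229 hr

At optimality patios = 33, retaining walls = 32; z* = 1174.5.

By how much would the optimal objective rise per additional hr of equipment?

3

Check each constraint at x*: mulch 65/72 (slack 7); stone 195/195 (tight); equipment 229/229 (tight).
By complementary slackness, y = 0 for the non-binding constraint.
Dual feasibility on the basic columns requires 3·y_stone + 5·y_equipment = 22.5, 3·y_stone + 2·y_equipment = 13.5.
This yields shadow prices y_stone = 2.5, y_equipment = 3.
Shadow price of equipment = 3.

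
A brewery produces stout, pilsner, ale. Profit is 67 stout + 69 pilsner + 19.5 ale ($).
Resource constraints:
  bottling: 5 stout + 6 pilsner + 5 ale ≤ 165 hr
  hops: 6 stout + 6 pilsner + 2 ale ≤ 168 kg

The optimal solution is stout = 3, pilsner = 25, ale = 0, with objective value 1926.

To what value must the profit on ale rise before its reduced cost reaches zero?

29

At the optimum: bottling uses 165 of 165 (binding); hops uses 168 of 168 (binding).
From A_Bᵀ y = c: 5·y_bottling + 6·y_hops = 67; 6·y_bottling + 6·y_hops = 69.
This yields shadow prices y_bottling = 2, y_hops = 9.5.
ale enters the basis when its profit ≥ yᵀa₃ = 2·5 + 9.5·2 = 29.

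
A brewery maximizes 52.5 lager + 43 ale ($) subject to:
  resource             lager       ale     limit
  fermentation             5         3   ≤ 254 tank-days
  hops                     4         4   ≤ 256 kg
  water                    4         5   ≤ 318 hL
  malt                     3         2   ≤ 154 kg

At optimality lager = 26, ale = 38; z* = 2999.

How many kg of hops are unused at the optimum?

0

hops used = 4·26 + 4·38 = 256; slack = 256 − 256 = 0.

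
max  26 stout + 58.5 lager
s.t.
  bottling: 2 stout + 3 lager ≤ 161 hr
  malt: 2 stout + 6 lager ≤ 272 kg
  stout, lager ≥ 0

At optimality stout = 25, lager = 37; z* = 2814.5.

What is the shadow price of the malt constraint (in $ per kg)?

6.5

Check each constraint at x*: bottling 161/161 (tight); malt 272/272 (tight).
From A_Bᵀ y = c: 2·y_bottling + 2·y_malt = 26; 3·y_bottling + 6·y_malt = 58.5.
Solving: y_bottling = 6.5, y_malt = 6.5.
Shadow price of malt = 6.5.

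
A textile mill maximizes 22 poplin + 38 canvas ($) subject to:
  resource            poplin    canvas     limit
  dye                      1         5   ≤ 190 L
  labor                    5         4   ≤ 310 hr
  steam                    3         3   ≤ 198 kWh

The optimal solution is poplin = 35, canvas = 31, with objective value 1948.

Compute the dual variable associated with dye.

4

Binding: dye and steam. Non-binding: labor (11 unused).
Slack constraints have shadow price 0 (complementary slackness).
Dual feasibility on the basic columns requires 1·y_dye + 3·y_steam = 22, 5·y_dye + 3·y_steam = 38.
This yields shadow prices y_dye = 4, y_steam = 6.
Shadow price of dye = 4.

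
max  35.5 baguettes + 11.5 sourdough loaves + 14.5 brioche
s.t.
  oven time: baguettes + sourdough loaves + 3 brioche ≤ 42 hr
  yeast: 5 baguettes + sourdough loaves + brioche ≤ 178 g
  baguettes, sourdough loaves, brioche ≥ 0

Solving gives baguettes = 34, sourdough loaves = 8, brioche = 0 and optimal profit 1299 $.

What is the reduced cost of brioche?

-8

Both oven time and yeast are binding at x*.
The binding rows give the dual system: 1·y_oven time + 5·y_yeast = 35.5 and 1·y_oven time + 1·y_yeast = 11.5.
→ y_oven time = 5.5 and y_yeast = 6.
Reduced cost of brioche: c₃ − yᵀa₃ = 14.5 − (5.5·3 + 6·1) = 14.5 − 22.5 = -8.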